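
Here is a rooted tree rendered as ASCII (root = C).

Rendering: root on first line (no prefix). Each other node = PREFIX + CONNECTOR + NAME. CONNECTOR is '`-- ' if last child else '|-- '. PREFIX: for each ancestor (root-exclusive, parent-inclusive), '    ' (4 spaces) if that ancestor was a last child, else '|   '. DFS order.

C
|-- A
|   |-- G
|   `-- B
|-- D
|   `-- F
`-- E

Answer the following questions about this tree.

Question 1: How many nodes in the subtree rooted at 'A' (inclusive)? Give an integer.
Answer: 3

Derivation:
Subtree rooted at A contains: A, B, G
Count = 3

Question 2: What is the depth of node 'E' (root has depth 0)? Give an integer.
Path from root to E: C -> E
Depth = number of edges = 1

Answer: 1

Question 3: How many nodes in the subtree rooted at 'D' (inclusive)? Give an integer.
Subtree rooted at D contains: D, F
Count = 2

Answer: 2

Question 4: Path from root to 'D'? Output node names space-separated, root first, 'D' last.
Walk down from root: C -> D

Answer: C D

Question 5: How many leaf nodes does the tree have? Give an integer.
Leaves (nodes with no children): B, E, F, G

Answer: 4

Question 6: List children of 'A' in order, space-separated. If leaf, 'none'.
Node A's children (from adjacency): G, B

Answer: G B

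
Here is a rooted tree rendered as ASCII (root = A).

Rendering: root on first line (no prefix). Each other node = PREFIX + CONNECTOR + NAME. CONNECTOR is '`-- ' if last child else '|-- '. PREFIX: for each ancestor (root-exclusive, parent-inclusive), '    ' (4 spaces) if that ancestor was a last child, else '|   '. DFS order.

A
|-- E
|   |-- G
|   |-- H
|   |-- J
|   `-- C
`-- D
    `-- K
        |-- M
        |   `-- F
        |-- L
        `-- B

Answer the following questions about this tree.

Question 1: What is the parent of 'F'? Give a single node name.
Scan adjacency: F appears as child of M

Answer: M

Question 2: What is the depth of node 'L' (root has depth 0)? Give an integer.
Path from root to L: A -> D -> K -> L
Depth = number of edges = 3

Answer: 3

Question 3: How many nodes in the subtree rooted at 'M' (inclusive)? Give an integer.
Answer: 2

Derivation:
Subtree rooted at M contains: F, M
Count = 2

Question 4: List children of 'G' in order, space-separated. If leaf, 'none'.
Node G's children (from adjacency): (leaf)

Answer: none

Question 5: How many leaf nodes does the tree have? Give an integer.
Leaves (nodes with no children): B, C, F, G, H, J, L

Answer: 7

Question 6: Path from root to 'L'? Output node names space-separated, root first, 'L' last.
Answer: A D K L

Derivation:
Walk down from root: A -> D -> K -> L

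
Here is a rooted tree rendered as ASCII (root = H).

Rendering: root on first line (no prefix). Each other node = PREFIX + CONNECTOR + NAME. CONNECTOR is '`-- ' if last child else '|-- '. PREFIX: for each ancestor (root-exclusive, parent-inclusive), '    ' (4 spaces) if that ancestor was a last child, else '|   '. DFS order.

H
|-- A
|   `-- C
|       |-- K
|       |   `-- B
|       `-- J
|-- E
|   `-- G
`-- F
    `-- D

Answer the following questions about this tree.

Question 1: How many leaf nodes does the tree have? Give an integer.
Answer: 4

Derivation:
Leaves (nodes with no children): B, D, G, J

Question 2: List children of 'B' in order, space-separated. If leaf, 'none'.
Answer: none

Derivation:
Node B's children (from adjacency): (leaf)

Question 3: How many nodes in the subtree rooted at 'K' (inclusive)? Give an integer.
Subtree rooted at K contains: B, K
Count = 2

Answer: 2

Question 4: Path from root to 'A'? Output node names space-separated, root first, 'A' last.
Walk down from root: H -> A

Answer: H A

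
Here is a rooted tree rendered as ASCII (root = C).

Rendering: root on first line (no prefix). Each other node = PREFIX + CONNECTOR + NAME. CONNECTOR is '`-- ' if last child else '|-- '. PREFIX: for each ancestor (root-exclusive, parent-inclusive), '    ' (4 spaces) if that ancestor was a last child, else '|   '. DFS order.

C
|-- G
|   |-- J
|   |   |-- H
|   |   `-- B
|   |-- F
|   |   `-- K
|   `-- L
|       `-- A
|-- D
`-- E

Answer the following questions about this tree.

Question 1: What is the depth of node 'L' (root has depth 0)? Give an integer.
Path from root to L: C -> G -> L
Depth = number of edges = 2

Answer: 2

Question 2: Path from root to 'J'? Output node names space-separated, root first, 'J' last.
Walk down from root: C -> G -> J

Answer: C G J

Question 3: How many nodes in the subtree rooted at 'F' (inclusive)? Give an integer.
Answer: 2

Derivation:
Subtree rooted at F contains: F, K
Count = 2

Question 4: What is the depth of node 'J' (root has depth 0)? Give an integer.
Answer: 2

Derivation:
Path from root to J: C -> G -> J
Depth = number of edges = 2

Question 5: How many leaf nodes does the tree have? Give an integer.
Leaves (nodes with no children): A, B, D, E, H, K

Answer: 6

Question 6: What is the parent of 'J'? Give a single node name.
Scan adjacency: J appears as child of G

Answer: G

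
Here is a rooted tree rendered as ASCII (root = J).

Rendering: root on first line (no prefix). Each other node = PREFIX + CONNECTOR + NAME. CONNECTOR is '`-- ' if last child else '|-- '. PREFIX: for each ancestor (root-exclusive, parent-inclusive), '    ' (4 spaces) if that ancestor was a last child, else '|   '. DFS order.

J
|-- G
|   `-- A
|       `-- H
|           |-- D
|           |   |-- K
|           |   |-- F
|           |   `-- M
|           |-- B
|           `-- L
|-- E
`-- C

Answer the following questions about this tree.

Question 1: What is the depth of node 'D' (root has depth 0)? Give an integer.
Answer: 4

Derivation:
Path from root to D: J -> G -> A -> H -> D
Depth = number of edges = 4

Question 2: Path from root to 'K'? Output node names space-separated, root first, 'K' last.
Answer: J G A H D K

Derivation:
Walk down from root: J -> G -> A -> H -> D -> K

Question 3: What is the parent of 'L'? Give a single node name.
Answer: H

Derivation:
Scan adjacency: L appears as child of H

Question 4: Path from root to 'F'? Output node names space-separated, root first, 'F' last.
Walk down from root: J -> G -> A -> H -> D -> F

Answer: J G A H D F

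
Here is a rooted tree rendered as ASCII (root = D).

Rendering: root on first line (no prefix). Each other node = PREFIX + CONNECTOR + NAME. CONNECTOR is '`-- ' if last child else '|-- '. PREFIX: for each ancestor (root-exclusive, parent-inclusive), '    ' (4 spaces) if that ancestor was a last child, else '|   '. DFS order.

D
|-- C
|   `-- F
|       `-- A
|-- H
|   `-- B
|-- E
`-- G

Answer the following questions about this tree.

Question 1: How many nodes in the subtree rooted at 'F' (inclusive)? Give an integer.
Answer: 2

Derivation:
Subtree rooted at F contains: A, F
Count = 2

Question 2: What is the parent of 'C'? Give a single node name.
Answer: D

Derivation:
Scan adjacency: C appears as child of D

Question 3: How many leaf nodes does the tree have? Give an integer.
Answer: 4

Derivation:
Leaves (nodes with no children): A, B, E, G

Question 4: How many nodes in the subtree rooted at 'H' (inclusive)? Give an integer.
Subtree rooted at H contains: B, H
Count = 2

Answer: 2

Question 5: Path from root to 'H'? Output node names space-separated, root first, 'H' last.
Walk down from root: D -> H

Answer: D H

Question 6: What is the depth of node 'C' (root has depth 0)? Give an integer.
Answer: 1

Derivation:
Path from root to C: D -> C
Depth = number of edges = 1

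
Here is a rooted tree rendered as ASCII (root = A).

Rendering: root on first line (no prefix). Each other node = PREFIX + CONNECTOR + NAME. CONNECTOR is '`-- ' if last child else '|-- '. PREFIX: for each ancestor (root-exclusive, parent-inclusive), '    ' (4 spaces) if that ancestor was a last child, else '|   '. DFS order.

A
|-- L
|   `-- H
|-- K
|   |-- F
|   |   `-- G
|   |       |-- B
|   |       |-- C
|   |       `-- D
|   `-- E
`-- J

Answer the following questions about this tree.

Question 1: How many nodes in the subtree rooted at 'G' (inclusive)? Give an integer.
Subtree rooted at G contains: B, C, D, G
Count = 4

Answer: 4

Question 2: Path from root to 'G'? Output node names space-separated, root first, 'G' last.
Walk down from root: A -> K -> F -> G

Answer: A K F G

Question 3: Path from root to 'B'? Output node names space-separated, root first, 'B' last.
Answer: A K F G B

Derivation:
Walk down from root: A -> K -> F -> G -> B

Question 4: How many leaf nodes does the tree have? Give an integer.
Answer: 6

Derivation:
Leaves (nodes with no children): B, C, D, E, H, J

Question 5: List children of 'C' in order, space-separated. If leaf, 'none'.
Answer: none

Derivation:
Node C's children (from adjacency): (leaf)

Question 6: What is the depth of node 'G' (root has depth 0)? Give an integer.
Answer: 3

Derivation:
Path from root to G: A -> K -> F -> G
Depth = number of edges = 3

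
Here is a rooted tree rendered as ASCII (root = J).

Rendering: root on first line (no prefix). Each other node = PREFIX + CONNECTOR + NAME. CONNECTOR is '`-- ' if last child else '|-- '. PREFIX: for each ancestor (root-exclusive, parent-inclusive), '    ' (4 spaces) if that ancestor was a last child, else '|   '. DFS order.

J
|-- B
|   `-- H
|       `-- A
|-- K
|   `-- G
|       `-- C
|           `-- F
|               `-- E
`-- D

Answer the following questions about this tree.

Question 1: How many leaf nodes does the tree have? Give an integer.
Leaves (nodes with no children): A, D, E

Answer: 3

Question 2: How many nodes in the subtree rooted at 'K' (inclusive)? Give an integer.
Subtree rooted at K contains: C, E, F, G, K
Count = 5

Answer: 5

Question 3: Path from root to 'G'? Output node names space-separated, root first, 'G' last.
Walk down from root: J -> K -> G

Answer: J K G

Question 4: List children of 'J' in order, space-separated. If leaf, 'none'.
Node J's children (from adjacency): B, K, D

Answer: B K D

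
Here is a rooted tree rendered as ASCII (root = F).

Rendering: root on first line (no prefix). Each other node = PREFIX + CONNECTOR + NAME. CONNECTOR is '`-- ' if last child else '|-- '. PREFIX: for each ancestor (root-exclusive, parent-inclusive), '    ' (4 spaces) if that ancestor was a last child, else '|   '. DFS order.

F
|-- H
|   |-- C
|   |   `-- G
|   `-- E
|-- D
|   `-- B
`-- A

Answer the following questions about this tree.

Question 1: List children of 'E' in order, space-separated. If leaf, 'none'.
Answer: none

Derivation:
Node E's children (from adjacency): (leaf)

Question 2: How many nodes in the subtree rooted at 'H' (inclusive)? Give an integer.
Subtree rooted at H contains: C, E, G, H
Count = 4

Answer: 4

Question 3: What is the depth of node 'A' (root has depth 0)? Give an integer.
Answer: 1

Derivation:
Path from root to A: F -> A
Depth = number of edges = 1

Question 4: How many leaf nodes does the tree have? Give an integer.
Answer: 4

Derivation:
Leaves (nodes with no children): A, B, E, G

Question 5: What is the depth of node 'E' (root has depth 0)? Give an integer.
Answer: 2

Derivation:
Path from root to E: F -> H -> E
Depth = number of edges = 2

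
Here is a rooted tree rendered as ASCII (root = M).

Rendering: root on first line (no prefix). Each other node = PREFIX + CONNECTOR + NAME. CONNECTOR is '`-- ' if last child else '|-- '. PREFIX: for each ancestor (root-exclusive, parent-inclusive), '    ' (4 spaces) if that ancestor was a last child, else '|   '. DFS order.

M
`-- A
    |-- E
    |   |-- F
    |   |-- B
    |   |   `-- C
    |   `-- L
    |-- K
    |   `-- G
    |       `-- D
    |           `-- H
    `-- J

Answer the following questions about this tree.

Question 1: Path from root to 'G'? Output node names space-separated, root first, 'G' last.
Answer: M A K G

Derivation:
Walk down from root: M -> A -> K -> G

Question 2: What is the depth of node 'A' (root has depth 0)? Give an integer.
Answer: 1

Derivation:
Path from root to A: M -> A
Depth = number of edges = 1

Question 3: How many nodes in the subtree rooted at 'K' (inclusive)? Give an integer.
Subtree rooted at K contains: D, G, H, K
Count = 4

Answer: 4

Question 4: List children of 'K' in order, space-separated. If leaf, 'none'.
Node K's children (from adjacency): G

Answer: G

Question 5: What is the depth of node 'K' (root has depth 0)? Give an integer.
Path from root to K: M -> A -> K
Depth = number of edges = 2

Answer: 2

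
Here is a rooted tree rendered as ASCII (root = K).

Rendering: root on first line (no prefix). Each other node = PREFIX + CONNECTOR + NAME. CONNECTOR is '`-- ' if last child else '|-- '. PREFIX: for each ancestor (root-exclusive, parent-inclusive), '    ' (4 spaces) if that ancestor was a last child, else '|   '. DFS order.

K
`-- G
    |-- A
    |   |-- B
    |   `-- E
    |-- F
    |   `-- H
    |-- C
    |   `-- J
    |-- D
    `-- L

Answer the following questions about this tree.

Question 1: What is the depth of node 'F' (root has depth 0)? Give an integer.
Path from root to F: K -> G -> F
Depth = number of edges = 2

Answer: 2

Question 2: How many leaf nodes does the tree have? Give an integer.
Leaves (nodes with no children): B, D, E, H, J, L

Answer: 6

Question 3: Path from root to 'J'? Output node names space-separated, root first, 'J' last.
Walk down from root: K -> G -> C -> J

Answer: K G C J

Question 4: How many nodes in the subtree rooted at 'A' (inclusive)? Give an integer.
Subtree rooted at A contains: A, B, E
Count = 3

Answer: 3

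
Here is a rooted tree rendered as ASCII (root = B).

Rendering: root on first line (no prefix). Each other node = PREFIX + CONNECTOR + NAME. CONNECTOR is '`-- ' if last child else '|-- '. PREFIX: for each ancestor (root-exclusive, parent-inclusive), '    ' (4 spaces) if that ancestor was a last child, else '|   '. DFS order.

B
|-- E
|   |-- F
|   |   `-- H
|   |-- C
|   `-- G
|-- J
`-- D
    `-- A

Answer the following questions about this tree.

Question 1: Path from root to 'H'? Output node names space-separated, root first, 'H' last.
Answer: B E F H

Derivation:
Walk down from root: B -> E -> F -> H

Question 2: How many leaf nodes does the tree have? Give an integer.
Leaves (nodes with no children): A, C, G, H, J

Answer: 5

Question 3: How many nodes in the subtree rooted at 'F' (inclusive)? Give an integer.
Subtree rooted at F contains: F, H
Count = 2

Answer: 2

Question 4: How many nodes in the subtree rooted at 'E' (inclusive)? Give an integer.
Answer: 5

Derivation:
Subtree rooted at E contains: C, E, F, G, H
Count = 5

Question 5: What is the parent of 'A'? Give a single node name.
Scan adjacency: A appears as child of D

Answer: D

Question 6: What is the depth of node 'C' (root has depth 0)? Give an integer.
Answer: 2

Derivation:
Path from root to C: B -> E -> C
Depth = number of edges = 2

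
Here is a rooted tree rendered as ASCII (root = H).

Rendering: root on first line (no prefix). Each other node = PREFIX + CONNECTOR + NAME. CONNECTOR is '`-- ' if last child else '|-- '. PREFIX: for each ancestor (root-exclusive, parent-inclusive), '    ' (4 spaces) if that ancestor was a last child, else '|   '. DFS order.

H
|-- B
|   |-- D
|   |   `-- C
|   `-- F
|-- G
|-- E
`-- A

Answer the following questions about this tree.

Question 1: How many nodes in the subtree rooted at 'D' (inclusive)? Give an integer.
Answer: 2

Derivation:
Subtree rooted at D contains: C, D
Count = 2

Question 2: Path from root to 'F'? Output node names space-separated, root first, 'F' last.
Answer: H B F

Derivation:
Walk down from root: H -> B -> F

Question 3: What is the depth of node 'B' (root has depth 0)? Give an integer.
Path from root to B: H -> B
Depth = number of edges = 1

Answer: 1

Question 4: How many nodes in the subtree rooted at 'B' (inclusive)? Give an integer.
Subtree rooted at B contains: B, C, D, F
Count = 4

Answer: 4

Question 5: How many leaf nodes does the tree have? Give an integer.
Leaves (nodes with no children): A, C, E, F, G

Answer: 5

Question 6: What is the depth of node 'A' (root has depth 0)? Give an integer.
Answer: 1

Derivation:
Path from root to A: H -> A
Depth = number of edges = 1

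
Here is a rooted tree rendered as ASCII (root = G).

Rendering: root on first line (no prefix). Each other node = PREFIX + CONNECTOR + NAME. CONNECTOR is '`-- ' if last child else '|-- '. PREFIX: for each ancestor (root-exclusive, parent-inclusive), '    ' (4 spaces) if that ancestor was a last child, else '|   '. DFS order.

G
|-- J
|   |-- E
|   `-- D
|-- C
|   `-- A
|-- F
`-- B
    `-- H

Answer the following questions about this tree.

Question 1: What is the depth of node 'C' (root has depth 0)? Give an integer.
Path from root to C: G -> C
Depth = number of edges = 1

Answer: 1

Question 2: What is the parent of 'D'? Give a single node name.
Scan adjacency: D appears as child of J

Answer: J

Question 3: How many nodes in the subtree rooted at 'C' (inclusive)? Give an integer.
Subtree rooted at C contains: A, C
Count = 2

Answer: 2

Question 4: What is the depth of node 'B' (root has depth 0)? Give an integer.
Path from root to B: G -> B
Depth = number of edges = 1

Answer: 1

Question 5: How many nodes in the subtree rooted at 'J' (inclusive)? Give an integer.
Subtree rooted at J contains: D, E, J
Count = 3

Answer: 3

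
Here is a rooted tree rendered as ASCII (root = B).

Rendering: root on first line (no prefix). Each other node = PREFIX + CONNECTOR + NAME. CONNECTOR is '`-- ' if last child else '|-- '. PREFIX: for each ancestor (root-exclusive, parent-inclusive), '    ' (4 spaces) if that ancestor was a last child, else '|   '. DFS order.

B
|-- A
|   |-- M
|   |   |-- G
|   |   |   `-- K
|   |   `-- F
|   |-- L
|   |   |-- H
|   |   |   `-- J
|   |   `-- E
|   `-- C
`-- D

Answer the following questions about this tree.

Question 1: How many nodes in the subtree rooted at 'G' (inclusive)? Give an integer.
Answer: 2

Derivation:
Subtree rooted at G contains: G, K
Count = 2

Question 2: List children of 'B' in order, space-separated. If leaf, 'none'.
Answer: A D

Derivation:
Node B's children (from adjacency): A, D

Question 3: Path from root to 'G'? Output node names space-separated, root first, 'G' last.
Answer: B A M G

Derivation:
Walk down from root: B -> A -> M -> G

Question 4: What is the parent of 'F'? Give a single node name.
Scan adjacency: F appears as child of M

Answer: M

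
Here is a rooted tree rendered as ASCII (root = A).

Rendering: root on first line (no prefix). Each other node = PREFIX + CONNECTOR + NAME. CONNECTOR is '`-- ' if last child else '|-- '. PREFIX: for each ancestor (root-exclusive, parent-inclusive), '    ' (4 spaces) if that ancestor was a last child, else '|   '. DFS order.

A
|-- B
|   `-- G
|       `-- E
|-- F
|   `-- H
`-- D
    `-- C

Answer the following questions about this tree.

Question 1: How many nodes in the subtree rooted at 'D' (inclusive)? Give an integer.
Subtree rooted at D contains: C, D
Count = 2

Answer: 2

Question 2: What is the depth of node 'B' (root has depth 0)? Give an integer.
Path from root to B: A -> B
Depth = number of edges = 1

Answer: 1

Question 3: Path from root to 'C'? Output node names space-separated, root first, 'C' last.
Walk down from root: A -> D -> C

Answer: A D C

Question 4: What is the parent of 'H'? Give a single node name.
Answer: F

Derivation:
Scan adjacency: H appears as child of F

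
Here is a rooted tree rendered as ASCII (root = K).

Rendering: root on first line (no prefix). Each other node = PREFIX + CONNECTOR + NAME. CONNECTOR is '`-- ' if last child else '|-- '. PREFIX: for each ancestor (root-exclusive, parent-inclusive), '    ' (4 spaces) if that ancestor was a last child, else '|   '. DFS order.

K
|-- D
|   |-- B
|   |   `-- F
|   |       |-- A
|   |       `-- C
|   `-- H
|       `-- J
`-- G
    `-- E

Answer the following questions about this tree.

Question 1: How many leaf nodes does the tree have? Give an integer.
Leaves (nodes with no children): A, C, E, J

Answer: 4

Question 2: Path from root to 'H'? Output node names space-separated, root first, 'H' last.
Answer: K D H

Derivation:
Walk down from root: K -> D -> H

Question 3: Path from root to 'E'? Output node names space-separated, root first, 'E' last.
Answer: K G E

Derivation:
Walk down from root: K -> G -> E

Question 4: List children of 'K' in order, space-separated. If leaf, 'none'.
Answer: D G

Derivation:
Node K's children (from adjacency): D, G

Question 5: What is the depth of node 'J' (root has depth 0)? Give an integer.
Path from root to J: K -> D -> H -> J
Depth = number of edges = 3

Answer: 3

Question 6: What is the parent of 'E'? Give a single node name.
Scan adjacency: E appears as child of G

Answer: G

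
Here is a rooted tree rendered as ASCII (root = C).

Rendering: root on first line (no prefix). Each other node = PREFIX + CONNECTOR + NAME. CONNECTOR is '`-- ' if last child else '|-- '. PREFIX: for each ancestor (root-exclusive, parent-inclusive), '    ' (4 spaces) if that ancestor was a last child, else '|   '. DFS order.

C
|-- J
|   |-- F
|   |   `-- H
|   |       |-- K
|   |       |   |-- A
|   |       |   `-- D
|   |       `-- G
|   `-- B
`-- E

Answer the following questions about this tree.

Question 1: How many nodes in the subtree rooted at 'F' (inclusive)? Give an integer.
Answer: 6

Derivation:
Subtree rooted at F contains: A, D, F, G, H, K
Count = 6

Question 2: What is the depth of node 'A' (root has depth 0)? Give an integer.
Path from root to A: C -> J -> F -> H -> K -> A
Depth = number of edges = 5

Answer: 5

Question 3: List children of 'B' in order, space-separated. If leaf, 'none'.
Answer: none

Derivation:
Node B's children (from adjacency): (leaf)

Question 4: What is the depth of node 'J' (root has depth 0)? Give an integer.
Path from root to J: C -> J
Depth = number of edges = 1

Answer: 1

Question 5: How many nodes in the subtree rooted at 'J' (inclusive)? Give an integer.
Answer: 8

Derivation:
Subtree rooted at J contains: A, B, D, F, G, H, J, K
Count = 8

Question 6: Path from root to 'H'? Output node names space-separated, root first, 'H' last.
Answer: C J F H

Derivation:
Walk down from root: C -> J -> F -> H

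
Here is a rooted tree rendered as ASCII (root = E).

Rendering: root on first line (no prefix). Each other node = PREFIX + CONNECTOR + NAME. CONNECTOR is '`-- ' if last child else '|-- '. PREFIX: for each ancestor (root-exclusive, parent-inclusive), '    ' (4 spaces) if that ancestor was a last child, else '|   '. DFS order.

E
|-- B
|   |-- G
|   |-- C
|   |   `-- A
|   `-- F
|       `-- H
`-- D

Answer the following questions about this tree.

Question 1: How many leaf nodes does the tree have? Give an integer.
Answer: 4

Derivation:
Leaves (nodes with no children): A, D, G, H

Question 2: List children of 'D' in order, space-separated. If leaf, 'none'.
Node D's children (from adjacency): (leaf)

Answer: none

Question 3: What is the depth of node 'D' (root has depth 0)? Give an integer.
Path from root to D: E -> D
Depth = number of edges = 1

Answer: 1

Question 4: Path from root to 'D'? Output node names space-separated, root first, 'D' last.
Answer: E D

Derivation:
Walk down from root: E -> D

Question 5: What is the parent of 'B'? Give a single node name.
Scan adjacency: B appears as child of E

Answer: E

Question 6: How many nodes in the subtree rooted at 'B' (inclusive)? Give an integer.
Subtree rooted at B contains: A, B, C, F, G, H
Count = 6

Answer: 6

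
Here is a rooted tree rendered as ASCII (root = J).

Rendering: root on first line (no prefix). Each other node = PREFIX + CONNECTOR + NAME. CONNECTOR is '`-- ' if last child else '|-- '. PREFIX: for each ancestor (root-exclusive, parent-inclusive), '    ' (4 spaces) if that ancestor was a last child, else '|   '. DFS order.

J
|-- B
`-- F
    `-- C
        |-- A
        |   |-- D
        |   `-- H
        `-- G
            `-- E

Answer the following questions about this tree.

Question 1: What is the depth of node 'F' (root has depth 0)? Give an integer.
Path from root to F: J -> F
Depth = number of edges = 1

Answer: 1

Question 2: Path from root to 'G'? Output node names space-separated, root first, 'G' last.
Walk down from root: J -> F -> C -> G

Answer: J F C G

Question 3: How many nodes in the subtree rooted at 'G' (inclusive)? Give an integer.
Answer: 2

Derivation:
Subtree rooted at G contains: E, G
Count = 2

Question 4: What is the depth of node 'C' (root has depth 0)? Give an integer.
Answer: 2

Derivation:
Path from root to C: J -> F -> C
Depth = number of edges = 2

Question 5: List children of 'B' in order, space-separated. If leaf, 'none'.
Answer: none

Derivation:
Node B's children (from adjacency): (leaf)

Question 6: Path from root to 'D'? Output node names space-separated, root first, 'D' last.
Walk down from root: J -> F -> C -> A -> D

Answer: J F C A D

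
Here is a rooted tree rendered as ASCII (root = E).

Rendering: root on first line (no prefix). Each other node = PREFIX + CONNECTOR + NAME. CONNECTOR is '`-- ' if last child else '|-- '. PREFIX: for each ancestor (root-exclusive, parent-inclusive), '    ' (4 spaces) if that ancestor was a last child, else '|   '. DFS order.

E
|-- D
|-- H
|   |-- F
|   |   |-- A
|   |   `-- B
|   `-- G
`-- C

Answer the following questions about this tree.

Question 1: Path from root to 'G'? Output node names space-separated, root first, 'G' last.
Walk down from root: E -> H -> G

Answer: E H G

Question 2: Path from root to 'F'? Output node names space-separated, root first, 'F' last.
Walk down from root: E -> H -> F

Answer: E H F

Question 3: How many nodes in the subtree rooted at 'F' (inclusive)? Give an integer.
Subtree rooted at F contains: A, B, F
Count = 3

Answer: 3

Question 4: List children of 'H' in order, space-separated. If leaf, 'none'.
Node H's children (from adjacency): F, G

Answer: F G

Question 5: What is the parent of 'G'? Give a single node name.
Scan adjacency: G appears as child of H

Answer: H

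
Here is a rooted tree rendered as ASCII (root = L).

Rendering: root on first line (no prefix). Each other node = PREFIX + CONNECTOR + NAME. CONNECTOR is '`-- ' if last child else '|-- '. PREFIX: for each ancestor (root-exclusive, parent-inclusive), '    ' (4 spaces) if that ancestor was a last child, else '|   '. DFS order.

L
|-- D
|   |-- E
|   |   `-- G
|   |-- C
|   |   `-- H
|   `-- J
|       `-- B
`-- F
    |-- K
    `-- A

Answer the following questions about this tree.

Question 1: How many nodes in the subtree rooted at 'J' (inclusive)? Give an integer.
Subtree rooted at J contains: B, J
Count = 2

Answer: 2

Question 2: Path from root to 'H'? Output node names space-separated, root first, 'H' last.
Answer: L D C H

Derivation:
Walk down from root: L -> D -> C -> H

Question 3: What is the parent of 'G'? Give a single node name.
Answer: E

Derivation:
Scan adjacency: G appears as child of E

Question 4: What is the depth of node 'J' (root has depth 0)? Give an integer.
Path from root to J: L -> D -> J
Depth = number of edges = 2

Answer: 2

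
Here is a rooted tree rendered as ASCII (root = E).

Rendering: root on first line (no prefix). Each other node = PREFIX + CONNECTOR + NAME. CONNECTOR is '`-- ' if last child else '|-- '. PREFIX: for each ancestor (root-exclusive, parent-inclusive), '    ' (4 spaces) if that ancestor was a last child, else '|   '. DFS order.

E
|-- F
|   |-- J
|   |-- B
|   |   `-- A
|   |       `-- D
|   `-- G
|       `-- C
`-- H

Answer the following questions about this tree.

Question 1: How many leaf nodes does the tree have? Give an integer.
Answer: 4

Derivation:
Leaves (nodes with no children): C, D, H, J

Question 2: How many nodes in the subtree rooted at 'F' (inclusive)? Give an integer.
Subtree rooted at F contains: A, B, C, D, F, G, J
Count = 7

Answer: 7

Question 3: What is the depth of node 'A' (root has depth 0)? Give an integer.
Path from root to A: E -> F -> B -> A
Depth = number of edges = 3

Answer: 3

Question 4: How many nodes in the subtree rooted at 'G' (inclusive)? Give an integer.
Subtree rooted at G contains: C, G
Count = 2

Answer: 2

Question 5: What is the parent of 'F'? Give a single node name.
Scan adjacency: F appears as child of E

Answer: E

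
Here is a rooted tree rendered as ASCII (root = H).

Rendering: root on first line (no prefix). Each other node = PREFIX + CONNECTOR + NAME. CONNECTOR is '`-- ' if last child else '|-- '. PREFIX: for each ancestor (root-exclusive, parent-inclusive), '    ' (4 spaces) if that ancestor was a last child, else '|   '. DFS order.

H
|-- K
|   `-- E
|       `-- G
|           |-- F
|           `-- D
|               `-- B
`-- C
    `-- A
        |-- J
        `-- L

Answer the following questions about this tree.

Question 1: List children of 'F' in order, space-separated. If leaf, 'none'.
Answer: none

Derivation:
Node F's children (from adjacency): (leaf)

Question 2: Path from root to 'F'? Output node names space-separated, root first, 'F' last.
Walk down from root: H -> K -> E -> G -> F

Answer: H K E G F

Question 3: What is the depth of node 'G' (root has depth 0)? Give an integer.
Answer: 3

Derivation:
Path from root to G: H -> K -> E -> G
Depth = number of edges = 3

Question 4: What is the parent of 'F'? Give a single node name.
Scan adjacency: F appears as child of G

Answer: G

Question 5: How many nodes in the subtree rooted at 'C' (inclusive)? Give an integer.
Answer: 4

Derivation:
Subtree rooted at C contains: A, C, J, L
Count = 4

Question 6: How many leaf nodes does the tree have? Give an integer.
Answer: 4

Derivation:
Leaves (nodes with no children): B, F, J, L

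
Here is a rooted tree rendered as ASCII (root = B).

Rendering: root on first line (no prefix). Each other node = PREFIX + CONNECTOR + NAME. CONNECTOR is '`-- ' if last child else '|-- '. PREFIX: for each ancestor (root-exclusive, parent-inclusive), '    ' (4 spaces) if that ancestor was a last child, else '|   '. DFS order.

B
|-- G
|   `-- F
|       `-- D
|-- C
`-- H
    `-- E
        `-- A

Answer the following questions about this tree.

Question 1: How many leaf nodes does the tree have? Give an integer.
Leaves (nodes with no children): A, C, D

Answer: 3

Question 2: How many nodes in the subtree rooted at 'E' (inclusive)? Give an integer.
Answer: 2

Derivation:
Subtree rooted at E contains: A, E
Count = 2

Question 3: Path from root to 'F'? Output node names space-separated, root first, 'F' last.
Walk down from root: B -> G -> F

Answer: B G F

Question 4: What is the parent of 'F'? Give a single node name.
Answer: G

Derivation:
Scan adjacency: F appears as child of G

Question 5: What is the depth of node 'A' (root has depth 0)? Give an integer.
Answer: 3

Derivation:
Path from root to A: B -> H -> E -> A
Depth = number of edges = 3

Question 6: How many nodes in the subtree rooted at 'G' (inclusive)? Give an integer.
Subtree rooted at G contains: D, F, G
Count = 3

Answer: 3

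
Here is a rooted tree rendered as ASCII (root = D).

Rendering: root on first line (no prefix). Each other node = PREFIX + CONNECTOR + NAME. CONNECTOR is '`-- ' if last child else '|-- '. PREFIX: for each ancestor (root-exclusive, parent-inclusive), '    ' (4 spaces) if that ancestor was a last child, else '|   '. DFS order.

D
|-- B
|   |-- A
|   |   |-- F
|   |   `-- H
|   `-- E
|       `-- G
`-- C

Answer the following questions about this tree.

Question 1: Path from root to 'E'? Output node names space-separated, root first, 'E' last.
Answer: D B E

Derivation:
Walk down from root: D -> B -> E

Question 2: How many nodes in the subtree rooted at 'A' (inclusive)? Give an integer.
Subtree rooted at A contains: A, F, H
Count = 3

Answer: 3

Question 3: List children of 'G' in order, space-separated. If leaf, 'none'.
Node G's children (from adjacency): (leaf)

Answer: none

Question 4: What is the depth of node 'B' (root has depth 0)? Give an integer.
Path from root to B: D -> B
Depth = number of edges = 1

Answer: 1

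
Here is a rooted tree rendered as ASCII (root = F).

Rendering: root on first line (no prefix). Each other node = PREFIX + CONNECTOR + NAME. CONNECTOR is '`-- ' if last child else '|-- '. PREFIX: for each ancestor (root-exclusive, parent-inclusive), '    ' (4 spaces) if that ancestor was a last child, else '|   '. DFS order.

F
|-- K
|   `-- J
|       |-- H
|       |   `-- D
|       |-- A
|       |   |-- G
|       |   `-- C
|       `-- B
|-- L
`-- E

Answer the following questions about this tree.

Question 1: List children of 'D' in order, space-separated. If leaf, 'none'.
Node D's children (from adjacency): (leaf)

Answer: none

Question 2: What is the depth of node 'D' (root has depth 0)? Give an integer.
Path from root to D: F -> K -> J -> H -> D
Depth = number of edges = 4

Answer: 4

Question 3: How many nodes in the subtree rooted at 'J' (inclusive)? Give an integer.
Subtree rooted at J contains: A, B, C, D, G, H, J
Count = 7

Answer: 7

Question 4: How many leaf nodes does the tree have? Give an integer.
Answer: 6

Derivation:
Leaves (nodes with no children): B, C, D, E, G, L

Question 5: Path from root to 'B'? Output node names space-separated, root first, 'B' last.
Walk down from root: F -> K -> J -> B

Answer: F K J B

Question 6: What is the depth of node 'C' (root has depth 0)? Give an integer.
Path from root to C: F -> K -> J -> A -> C
Depth = number of edges = 4

Answer: 4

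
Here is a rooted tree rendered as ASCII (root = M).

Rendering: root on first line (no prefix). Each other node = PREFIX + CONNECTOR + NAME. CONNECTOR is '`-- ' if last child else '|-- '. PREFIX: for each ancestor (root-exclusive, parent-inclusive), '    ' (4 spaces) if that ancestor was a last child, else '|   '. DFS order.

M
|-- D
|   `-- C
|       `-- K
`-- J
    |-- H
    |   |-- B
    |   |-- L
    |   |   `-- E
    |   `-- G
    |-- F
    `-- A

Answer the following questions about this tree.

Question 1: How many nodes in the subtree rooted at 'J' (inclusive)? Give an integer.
Subtree rooted at J contains: A, B, E, F, G, H, J, L
Count = 8

Answer: 8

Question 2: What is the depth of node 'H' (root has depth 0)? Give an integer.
Path from root to H: M -> J -> H
Depth = number of edges = 2

Answer: 2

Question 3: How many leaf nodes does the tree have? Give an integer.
Answer: 6

Derivation:
Leaves (nodes with no children): A, B, E, F, G, K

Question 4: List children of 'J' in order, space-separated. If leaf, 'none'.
Answer: H F A

Derivation:
Node J's children (from adjacency): H, F, A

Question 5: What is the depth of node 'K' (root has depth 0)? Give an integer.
Answer: 3

Derivation:
Path from root to K: M -> D -> C -> K
Depth = number of edges = 3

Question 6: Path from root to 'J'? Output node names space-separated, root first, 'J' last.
Walk down from root: M -> J

Answer: M J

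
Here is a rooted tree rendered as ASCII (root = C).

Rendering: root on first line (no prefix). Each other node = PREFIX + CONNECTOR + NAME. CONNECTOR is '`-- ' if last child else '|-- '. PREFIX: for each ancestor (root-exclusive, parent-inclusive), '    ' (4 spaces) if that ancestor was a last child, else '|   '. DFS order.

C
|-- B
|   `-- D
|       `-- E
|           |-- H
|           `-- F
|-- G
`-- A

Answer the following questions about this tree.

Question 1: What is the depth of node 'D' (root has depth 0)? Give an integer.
Answer: 2

Derivation:
Path from root to D: C -> B -> D
Depth = number of edges = 2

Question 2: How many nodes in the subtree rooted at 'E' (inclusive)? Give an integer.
Answer: 3

Derivation:
Subtree rooted at E contains: E, F, H
Count = 3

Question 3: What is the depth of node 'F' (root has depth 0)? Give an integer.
Answer: 4

Derivation:
Path from root to F: C -> B -> D -> E -> F
Depth = number of edges = 4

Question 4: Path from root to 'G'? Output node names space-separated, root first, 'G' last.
Walk down from root: C -> G

Answer: C G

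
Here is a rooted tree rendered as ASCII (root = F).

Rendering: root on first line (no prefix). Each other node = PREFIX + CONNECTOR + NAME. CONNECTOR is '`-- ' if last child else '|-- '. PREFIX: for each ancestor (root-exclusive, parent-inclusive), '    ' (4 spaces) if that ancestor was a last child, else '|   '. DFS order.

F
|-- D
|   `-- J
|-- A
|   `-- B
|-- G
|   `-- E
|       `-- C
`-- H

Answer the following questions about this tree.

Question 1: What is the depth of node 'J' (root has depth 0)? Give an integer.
Path from root to J: F -> D -> J
Depth = number of edges = 2

Answer: 2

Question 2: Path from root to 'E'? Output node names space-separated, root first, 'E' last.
Answer: F G E

Derivation:
Walk down from root: F -> G -> E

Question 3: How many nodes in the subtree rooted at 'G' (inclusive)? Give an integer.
Answer: 3

Derivation:
Subtree rooted at G contains: C, E, G
Count = 3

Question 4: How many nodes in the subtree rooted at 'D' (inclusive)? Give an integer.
Answer: 2

Derivation:
Subtree rooted at D contains: D, J
Count = 2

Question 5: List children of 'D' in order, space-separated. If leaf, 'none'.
Answer: J

Derivation:
Node D's children (from adjacency): J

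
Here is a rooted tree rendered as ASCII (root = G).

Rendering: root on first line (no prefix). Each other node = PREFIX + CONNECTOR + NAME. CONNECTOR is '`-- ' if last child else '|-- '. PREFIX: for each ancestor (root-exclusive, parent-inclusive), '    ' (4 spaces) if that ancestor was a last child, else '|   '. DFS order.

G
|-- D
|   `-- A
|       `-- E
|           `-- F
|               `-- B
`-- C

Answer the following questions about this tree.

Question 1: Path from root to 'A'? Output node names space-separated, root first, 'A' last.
Walk down from root: G -> D -> A

Answer: G D A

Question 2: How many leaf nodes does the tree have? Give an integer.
Answer: 2

Derivation:
Leaves (nodes with no children): B, C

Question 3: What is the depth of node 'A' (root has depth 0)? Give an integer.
Path from root to A: G -> D -> A
Depth = number of edges = 2

Answer: 2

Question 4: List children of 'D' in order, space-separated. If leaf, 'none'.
Node D's children (from adjacency): A

Answer: A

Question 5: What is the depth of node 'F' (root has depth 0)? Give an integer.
Answer: 4

Derivation:
Path from root to F: G -> D -> A -> E -> F
Depth = number of edges = 4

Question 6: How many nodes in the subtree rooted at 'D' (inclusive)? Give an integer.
Answer: 5

Derivation:
Subtree rooted at D contains: A, B, D, E, F
Count = 5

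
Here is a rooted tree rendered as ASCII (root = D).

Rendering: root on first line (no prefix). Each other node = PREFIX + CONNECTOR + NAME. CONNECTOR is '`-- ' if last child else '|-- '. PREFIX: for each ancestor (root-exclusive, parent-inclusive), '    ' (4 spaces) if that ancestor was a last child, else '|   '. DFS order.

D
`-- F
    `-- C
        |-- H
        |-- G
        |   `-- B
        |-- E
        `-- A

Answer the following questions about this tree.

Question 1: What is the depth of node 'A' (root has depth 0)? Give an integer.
Path from root to A: D -> F -> C -> A
Depth = number of edges = 3

Answer: 3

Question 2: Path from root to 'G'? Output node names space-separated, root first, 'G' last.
Answer: D F C G

Derivation:
Walk down from root: D -> F -> C -> G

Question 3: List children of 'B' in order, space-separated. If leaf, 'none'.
Node B's children (from adjacency): (leaf)

Answer: none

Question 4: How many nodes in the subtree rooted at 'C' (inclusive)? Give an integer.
Answer: 6

Derivation:
Subtree rooted at C contains: A, B, C, E, G, H
Count = 6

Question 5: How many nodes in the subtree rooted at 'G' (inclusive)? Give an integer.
Answer: 2

Derivation:
Subtree rooted at G contains: B, G
Count = 2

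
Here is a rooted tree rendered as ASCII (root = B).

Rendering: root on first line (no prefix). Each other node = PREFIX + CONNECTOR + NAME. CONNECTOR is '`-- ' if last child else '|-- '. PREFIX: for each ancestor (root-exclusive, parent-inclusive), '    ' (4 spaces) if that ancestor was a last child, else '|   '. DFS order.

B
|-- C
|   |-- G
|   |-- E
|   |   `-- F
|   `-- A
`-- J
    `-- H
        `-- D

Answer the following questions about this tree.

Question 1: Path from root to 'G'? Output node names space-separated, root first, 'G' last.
Walk down from root: B -> C -> G

Answer: B C G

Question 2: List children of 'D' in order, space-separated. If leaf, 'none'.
Answer: none

Derivation:
Node D's children (from adjacency): (leaf)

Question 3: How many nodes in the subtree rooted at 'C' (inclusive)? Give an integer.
Subtree rooted at C contains: A, C, E, F, G
Count = 5

Answer: 5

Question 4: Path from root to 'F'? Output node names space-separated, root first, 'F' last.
Answer: B C E F

Derivation:
Walk down from root: B -> C -> E -> F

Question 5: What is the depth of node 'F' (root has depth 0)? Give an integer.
Path from root to F: B -> C -> E -> F
Depth = number of edges = 3

Answer: 3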